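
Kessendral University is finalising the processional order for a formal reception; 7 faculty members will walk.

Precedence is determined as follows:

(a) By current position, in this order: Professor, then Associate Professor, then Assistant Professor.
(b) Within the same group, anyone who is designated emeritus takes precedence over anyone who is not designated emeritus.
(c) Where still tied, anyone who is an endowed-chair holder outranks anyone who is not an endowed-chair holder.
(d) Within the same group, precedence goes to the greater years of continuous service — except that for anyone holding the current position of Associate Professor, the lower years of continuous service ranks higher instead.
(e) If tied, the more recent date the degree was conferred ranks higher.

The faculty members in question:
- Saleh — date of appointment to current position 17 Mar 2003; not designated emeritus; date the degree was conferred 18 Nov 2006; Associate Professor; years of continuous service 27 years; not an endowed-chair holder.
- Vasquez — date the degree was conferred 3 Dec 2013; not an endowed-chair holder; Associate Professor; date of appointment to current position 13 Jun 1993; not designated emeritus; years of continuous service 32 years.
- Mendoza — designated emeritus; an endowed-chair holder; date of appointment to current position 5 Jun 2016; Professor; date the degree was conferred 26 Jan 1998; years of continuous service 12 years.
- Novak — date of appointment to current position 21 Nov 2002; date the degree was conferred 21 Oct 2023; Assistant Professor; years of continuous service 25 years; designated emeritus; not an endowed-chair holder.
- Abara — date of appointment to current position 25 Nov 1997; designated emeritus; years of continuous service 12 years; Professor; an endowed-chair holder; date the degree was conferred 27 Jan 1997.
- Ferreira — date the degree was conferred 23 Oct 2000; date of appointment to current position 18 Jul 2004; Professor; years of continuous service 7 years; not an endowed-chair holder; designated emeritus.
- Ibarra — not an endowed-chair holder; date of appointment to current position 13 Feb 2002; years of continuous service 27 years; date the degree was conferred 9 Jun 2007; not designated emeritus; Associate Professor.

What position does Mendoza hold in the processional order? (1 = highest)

By current position: Mendoza, Abara and Ferreira (Professor); then Ibarra, Saleh and Vasquez (Associate Professor); then Novak (Assistant Professor).
Mendoza, Abara and Ferreira are each designated emeritus, so the next rule applies.
Among Mendoza, Abara and Ferreira, an endowed-chair holder before not an endowed-chair holder: Mendoza and Abara (an endowed-chair holder) before Ferreira (not an endowed-chair holder).
Mendoza and Abara both have years of continuous service 12 years, so the next rule applies.
Among Mendoza and Abara, by date the degree was conferred (later first): Mendoza (26 Jan 1998) before Abara (27 Jan 1997).
Ibarra, Saleh and Vasquez are each not designated emeritus, so the next rule applies.
Ibarra, Saleh and Vasquez are each not an endowed-chair holder, so the next rule applies.
Among Ibarra, Saleh and Vasquez, by years of continuous service (lower first) (reversed rule for this group): Ibarra and Saleh (27 years) before Vasquez (32 years).
Among Ibarra and Saleh, by date the degree was conferred (later first): Ibarra (9 Jun 2007) before Saleh (18 Nov 2006).
Order: Mendoza, Abara, Ferreira, Ibarra, Saleh, Vasquez, Novak. So position 1.

1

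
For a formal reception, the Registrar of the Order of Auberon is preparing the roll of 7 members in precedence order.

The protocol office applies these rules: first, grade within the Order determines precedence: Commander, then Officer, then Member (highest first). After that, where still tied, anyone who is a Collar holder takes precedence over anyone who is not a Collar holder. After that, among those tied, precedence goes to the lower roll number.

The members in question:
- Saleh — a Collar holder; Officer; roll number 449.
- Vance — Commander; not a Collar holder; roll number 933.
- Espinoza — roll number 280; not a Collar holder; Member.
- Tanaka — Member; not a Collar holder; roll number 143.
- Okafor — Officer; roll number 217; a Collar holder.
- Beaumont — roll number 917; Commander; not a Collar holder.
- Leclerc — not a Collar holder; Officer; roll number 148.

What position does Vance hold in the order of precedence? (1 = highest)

2

By grade within the Order: Beaumont and Vance (Commander); then Okafor, Saleh and Leclerc (Officer); then Tanaka and Espinoza (Member).
Beaumont and Vance are each not a Collar holder, so the next rule applies.
Among Beaumont and Vance, by roll number (lower first): Beaumont (917) before Vance (933).
Among Okafor, Saleh and Leclerc, a Collar holder before not a Collar holder: Okafor and Saleh (a Collar holder) before Leclerc (not a Collar holder).
Among Okafor and Saleh, by roll number (lower first): Okafor (217) before Saleh (449).
Tanaka and Espinoza are each not a Collar holder, so the next rule applies.
Among Tanaka and Espinoza, by roll number (lower first): Tanaka (143) before Espinoza (280).
Order: Beaumont, Vance, Okafor, Saleh, Leclerc, Tanaka, Espinoza. So position 2.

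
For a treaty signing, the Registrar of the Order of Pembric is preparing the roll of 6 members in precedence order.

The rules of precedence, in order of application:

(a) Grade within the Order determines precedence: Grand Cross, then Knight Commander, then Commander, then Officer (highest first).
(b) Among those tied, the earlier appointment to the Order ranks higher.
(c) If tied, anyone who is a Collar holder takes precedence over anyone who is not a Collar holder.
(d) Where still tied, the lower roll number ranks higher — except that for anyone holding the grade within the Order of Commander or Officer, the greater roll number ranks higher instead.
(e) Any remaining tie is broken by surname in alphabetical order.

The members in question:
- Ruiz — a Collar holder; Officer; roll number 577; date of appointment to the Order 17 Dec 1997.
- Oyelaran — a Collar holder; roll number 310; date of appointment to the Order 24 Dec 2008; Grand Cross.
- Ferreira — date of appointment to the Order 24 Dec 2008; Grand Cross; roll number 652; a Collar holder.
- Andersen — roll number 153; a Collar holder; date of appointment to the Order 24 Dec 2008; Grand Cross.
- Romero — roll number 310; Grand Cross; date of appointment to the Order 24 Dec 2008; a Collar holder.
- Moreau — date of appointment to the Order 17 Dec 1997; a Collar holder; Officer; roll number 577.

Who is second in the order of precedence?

By grade within the Order: Andersen, Oyelaran, Romero and Ferreira (Grand Cross); then Moreau and Ruiz (Officer).
Andersen, Oyelaran, Romero and Ferreira all have date of appointment to the Order 24 Dec 2008, so the next rule applies.
Andersen, Oyelaran, Romero and Ferreira are each a Collar holder, so the next rule applies.
Among Andersen, Oyelaran, Romero and Ferreira, by roll number (lower first): Andersen (153) before Oyelaran and Romero (310) before Ferreira (652).
Among Oyelaran and Romero, alphabetically by surname: Oyelaran before Romero.
Moreau and Ruiz both have date of appointment to the Order 17 Dec 1997, so the next rule applies.
Moreau and Ruiz are each a Collar holder, so the next rule applies.
Moreau and Ruiz both have roll number 577, so the next rule applies.
Among Moreau and Ruiz, alphabetically by surname: Moreau before Ruiz.
Order: Andersen, Oyelaran, Romero, Ferreira, Moreau, Ruiz.

Oyelaran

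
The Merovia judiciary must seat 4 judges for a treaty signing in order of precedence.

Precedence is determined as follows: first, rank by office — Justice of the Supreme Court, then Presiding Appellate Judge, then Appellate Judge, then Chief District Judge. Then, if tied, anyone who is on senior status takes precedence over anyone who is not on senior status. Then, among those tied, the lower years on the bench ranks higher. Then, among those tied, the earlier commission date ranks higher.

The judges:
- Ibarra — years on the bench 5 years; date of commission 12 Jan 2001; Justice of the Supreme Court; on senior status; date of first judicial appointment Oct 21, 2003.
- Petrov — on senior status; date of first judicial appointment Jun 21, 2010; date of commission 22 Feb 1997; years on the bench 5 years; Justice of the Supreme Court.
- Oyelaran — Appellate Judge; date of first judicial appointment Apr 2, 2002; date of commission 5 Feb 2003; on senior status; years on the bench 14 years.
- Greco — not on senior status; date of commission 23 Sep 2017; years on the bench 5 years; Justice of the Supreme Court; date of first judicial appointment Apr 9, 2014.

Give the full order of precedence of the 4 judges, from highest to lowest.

Petrov, Ibarra, Greco, Oyelaran

By office: Petrov, Ibarra and Greco (Justice of the Supreme Court); then Oyelaran (Appellate Judge).
Among Petrov, Ibarra and Greco, on senior status before not on senior status: Petrov and Ibarra (on senior status) before Greco (not on senior status).
Petrov and Ibarra both have years on the bench 5 years, so the next rule applies.
Among Petrov and Ibarra, by date of commission (earlier first): Petrov (22 Feb 1997) before Ibarra (12 Jan 2001).
Full order: Petrov, Ibarra, Greco, Oyelaran.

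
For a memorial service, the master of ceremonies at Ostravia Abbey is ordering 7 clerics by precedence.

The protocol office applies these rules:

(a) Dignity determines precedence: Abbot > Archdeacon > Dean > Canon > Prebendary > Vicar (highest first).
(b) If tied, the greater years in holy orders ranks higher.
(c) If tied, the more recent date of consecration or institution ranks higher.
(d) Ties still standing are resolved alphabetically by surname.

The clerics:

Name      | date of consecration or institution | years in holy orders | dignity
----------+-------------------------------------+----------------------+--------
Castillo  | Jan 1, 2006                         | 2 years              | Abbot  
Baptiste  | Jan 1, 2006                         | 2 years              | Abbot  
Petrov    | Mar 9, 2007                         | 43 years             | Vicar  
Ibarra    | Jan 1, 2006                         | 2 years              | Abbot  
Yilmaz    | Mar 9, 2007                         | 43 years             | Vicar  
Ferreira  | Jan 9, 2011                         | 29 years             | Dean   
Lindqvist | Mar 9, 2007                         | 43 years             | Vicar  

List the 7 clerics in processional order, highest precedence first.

Baptiste, Castillo, Ibarra, Ferreira, Lindqvist, Petrov, Yilmaz

By dignity: Baptiste, Castillo and Ibarra (Abbot); then Ferreira (Dean); then Lindqvist, Petrov and Yilmaz (Vicar).
Baptiste, Castillo and Ibarra all have years in holy orders 2 years, so the next rule applies.
Baptiste, Castillo and Ibarra all have date of consecration or institution Jan 1, 2006, so the next rule applies.
Among Baptiste, Castillo and Ibarra, alphabetically by surname: Baptiste before Castillo before Ibarra.
Lindqvist, Petrov and Yilmaz all have years in holy orders 43 years, so the next rule applies.
Lindqvist, Petrov and Yilmaz all have date of consecration or institution Mar 9, 2007, so the next rule applies.
Among Lindqvist, Petrov and Yilmaz, alphabetically by surname: Lindqvist before Petrov before Yilmaz.
Full order: Baptiste, Castillo, Ibarra, Ferreira, Lindqvist, Petrov, Yilmaz.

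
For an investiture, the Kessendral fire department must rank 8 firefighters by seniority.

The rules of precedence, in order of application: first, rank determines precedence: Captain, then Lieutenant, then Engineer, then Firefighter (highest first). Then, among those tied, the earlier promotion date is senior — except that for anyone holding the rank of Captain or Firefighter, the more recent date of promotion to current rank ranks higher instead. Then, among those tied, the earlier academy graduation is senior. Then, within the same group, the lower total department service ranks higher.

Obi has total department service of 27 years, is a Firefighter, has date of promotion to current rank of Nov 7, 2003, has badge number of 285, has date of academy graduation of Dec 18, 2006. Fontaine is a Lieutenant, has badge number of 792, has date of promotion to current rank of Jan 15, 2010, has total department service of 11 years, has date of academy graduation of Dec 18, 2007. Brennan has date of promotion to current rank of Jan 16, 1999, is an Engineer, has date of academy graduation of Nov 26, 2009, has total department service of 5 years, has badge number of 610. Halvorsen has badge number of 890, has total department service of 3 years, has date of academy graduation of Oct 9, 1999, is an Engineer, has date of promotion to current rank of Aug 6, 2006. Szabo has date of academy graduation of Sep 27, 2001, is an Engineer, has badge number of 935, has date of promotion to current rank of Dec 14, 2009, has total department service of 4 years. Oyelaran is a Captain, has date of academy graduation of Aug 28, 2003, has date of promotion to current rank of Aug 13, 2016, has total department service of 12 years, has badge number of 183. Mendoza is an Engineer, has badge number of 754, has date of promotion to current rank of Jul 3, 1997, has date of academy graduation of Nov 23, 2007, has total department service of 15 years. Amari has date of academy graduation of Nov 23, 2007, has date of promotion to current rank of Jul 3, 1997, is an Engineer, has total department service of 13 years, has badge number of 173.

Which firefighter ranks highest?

By rank: Oyelaran (Captain); then Fontaine (Lieutenant); then Amari, Mendoza, Brennan, Halvorsen and Szabo (Engineer); then Obi (Firefighter).
Among Amari, Mendoza, Brennan, Halvorsen and Szabo, by date of promotion to current rank (earlier first): Amari and Mendoza (Jul 3, 1997) before Brennan (Jan 16, 1999) before Halvorsen (Aug 6, 2006) before Szabo (Dec 14, 2009).
Amari and Mendoza both have date of academy graduation Nov 23, 2007, so the next rule applies.
Among Amari and Mendoza, by total department service (lower first): Amari (13 years) before Mendoza (15 years).
Order: Oyelaran, Fontaine, Amari, Mendoza, Brennan, Halvorsen, Szabo, Obi.

Oyelaran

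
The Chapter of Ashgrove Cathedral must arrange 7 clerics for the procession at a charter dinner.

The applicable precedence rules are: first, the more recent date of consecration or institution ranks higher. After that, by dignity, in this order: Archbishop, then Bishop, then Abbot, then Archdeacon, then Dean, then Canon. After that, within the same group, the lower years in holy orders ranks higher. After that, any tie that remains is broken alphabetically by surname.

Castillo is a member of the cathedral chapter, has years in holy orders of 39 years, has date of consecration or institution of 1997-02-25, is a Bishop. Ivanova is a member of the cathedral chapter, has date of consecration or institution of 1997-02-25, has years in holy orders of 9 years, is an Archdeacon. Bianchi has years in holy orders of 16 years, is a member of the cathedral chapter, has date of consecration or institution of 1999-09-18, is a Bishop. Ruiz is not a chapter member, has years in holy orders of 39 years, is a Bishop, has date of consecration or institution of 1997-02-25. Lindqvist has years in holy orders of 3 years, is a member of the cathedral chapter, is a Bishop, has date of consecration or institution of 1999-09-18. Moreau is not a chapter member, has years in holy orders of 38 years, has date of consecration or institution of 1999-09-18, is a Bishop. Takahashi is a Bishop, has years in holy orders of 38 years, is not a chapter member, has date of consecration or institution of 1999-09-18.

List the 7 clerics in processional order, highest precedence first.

Lindqvist, Bianchi, Moreau, Takahashi, Castillo, Ruiz, Ivanova

By date of consecration or institution (later first): Lindqvist, Bianchi, Moreau and Takahashi (each 1999-09-18); then Castillo, Ruiz and Ivanova (each 1997-02-25).
Lindqvist, Bianchi, Moreau and Takahashi are each Bishop, so the next rule applies.
Among Lindqvist, Bianchi, Moreau and Takahashi, by years in holy orders (lower first): Lindqvist (3 years) before Bianchi (16 years) before Moreau and Takahashi (38 years).
Among Moreau and Takahashi, alphabetically by surname: Moreau before Takahashi.
Among Castillo, Ruiz and Ivanova, by dignity: Castillo and Ruiz (Bishop) before Ivanova (Archdeacon).
Castillo and Ruiz both have years in holy orders 39 years, so the next rule applies.
Among Castillo and Ruiz, alphabetically by surname: Castillo before Ruiz.
Full order: Lindqvist, Bianchi, Moreau, Takahashi, Castillo, Ruiz, Ivanova.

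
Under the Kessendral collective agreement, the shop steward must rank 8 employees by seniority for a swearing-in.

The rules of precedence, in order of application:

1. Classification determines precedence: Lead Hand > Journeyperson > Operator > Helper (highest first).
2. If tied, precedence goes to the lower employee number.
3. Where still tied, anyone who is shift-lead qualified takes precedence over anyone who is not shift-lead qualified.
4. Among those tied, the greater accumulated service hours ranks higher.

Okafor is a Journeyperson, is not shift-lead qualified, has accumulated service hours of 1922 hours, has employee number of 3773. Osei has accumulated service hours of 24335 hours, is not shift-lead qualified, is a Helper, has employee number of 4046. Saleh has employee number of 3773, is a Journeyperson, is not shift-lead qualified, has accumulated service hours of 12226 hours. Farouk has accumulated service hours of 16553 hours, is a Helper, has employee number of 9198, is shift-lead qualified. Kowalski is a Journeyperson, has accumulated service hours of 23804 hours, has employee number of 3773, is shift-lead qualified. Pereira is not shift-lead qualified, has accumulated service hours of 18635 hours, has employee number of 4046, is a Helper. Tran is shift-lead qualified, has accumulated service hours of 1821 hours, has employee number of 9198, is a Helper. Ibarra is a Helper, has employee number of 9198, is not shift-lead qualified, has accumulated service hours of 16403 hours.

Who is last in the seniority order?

By classification: Kowalski, Saleh and Okafor (Journeyperson); then Osei, Pereira, Farouk, Tran and Ibarra (Helper).
Kowalski, Saleh and Okafor all have employee number 3773, so the next rule applies.
Among Kowalski, Saleh and Okafor, shift-lead qualified before not shift-lead qualified: Kowalski (shift-lead qualified) before Saleh and Okafor (not shift-lead qualified).
Among Saleh and Okafor, by accumulated service hours (higher first): Saleh (12226 hours) before Okafor (1922 hours).
Among Osei, Pereira, Farouk, Tran and Ibarra, by employee number (lower first): Osei and Pereira (4046) before Farouk, Tran and Ibarra (9198).
Osei and Pereira are each not shift-lead qualified, so the next rule applies.
Among Osei and Pereira, by accumulated service hours (higher first): Osei (24335 hours) before Pereira (18635 hours).
Among Farouk, Tran and Ibarra, shift-lead qualified before not shift-lead qualified: Farouk and Tran (shift-lead qualified) before Ibarra (not shift-lead qualified).
Among Farouk and Tran, by accumulated service hours (higher first): Farouk (16553 hours) before Tran (1821 hours).
Order: Kowalski, Saleh, Okafor, Osei, Pereira, Farouk, Tran, Ibarra.

Ibarra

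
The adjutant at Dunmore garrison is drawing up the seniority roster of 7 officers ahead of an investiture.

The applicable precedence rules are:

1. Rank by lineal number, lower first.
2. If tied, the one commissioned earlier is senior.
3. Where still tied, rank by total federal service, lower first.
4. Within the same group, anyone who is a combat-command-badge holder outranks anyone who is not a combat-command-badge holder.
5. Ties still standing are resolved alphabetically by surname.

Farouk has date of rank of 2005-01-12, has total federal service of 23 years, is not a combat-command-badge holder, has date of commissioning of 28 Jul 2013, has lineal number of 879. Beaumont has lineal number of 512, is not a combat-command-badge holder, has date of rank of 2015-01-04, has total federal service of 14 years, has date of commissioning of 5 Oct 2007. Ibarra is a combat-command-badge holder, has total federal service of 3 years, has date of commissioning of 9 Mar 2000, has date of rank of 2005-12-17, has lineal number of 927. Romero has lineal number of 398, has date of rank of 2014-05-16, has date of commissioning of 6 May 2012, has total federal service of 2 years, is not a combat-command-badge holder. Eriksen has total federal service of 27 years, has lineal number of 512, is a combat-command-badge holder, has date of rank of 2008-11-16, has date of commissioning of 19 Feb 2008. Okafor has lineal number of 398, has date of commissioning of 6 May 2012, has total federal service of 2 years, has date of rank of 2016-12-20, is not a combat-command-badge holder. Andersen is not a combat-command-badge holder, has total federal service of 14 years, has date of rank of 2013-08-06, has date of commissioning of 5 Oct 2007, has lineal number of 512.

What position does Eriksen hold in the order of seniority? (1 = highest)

5

By lineal number (lower first): Okafor and Romero (both 398); then Andersen, Beaumont and Eriksen (each 512); then Farouk (879); then Ibarra (927).
Okafor and Romero both have date of commissioning 6 May 2012, so the next rule applies.
Okafor and Romero both have total federal service 2 years, so the next rule applies.
Okafor and Romero are each not a combat-command-badge holder, so the next rule applies.
Among Okafor and Romero, alphabetically by surname: Okafor before Romero.
Among Andersen, Beaumont and Eriksen, by date of commissioning (earlier first): Andersen and Beaumont (5 Oct 2007) before Eriksen (19 Feb 2008).
Andersen and Beaumont both have total federal service 14 years, so the next rule applies.
Andersen and Beaumont are each not a combat-command-badge holder, so the next rule applies.
Among Andersen and Beaumont, alphabetically by surname: Andersen before Beaumont.
Order: Okafor, Romero, Andersen, Beaumont, Eriksen, Farouk, Ibarra. So position 5.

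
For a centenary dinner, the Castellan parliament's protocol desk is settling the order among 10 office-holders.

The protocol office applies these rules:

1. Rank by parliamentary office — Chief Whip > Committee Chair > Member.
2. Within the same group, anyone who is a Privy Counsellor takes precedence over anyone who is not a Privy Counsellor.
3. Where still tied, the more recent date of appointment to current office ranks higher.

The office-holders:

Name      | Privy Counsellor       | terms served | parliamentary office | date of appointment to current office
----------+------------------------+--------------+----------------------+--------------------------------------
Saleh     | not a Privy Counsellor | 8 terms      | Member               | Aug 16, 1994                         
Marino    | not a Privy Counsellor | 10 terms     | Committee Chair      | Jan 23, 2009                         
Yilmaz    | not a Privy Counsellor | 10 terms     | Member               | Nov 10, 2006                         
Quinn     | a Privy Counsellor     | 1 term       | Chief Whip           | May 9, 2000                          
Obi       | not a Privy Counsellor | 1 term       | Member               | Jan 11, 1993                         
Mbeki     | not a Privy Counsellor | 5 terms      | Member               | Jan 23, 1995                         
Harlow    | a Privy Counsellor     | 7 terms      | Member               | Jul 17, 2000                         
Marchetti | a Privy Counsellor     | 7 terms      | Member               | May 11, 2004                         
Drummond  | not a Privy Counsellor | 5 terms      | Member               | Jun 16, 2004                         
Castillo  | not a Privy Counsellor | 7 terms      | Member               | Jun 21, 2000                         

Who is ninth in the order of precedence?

Saleh

By parliamentary office: Quinn (Chief Whip); then Marino (Committee Chair); then Marchetti, Harlow, Yilmaz, Drummond, Castillo, Mbeki, Saleh and Obi (Member).
Among Marchetti, Harlow, Yilmaz, Drummond, Castillo, Mbeki, Saleh and Obi, a Privy Counsellor before not a Privy Counsellor: Marchetti and Harlow (a Privy Counsellor) before Yilmaz, Drummond, Castillo, Mbeki, Saleh and Obi (not a Privy Counsellor).
Among Marchetti and Harlow, by date of appointment to current office (later first): Marchetti (May 11, 2004) before Harlow (Jul 17, 2000).
Among Yilmaz, Drummond, Castillo, Mbeki, Saleh and Obi, by date of appointment to current office (later first): Yilmaz (Nov 10, 2006) before Drummond (Jun 16, 2004) before Castillo (Jun 21, 2000) before Mbeki (Jan 23, 1995) before Saleh (Aug 16, 1994) before Obi (Jan 11, 1993).
Order: Quinn, Marino, Marchetti, Harlow, Yilmaz, Drummond, Castillo, Mbeki, Saleh, Obi.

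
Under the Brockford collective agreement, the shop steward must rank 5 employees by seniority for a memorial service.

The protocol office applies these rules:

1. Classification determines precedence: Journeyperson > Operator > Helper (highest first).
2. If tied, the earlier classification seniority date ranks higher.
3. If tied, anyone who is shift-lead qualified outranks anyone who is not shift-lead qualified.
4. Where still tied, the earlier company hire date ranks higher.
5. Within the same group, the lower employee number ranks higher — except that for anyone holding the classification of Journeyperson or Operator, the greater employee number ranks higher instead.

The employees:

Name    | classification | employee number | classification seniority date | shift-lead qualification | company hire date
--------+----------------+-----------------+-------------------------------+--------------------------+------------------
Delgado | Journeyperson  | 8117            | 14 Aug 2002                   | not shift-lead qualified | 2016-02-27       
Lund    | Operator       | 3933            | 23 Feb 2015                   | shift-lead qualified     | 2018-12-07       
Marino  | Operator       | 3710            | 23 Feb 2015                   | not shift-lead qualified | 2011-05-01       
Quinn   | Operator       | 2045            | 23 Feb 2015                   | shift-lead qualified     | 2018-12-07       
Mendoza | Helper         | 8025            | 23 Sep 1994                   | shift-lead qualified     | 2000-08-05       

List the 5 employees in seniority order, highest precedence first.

Delgado, Lund, Quinn, Marino, Mendoza

By classification: Delgado (Journeyperson); then Lund, Quinn and Marino (Operator); then Mendoza (Helper).
Lund, Quinn and Marino all have classification seniority date 23 Feb 2015, so the next rule applies.
Among Lund, Quinn and Marino, shift-lead qualified before not shift-lead qualified: Lund and Quinn (shift-lead qualified) before Marino (not shift-lead qualified).
Lund and Quinn both have company hire date 2018-12-07, so the next rule applies.
Among Lund and Quinn, by employee number (higher first) (reversed rule for this group): Lund (3933) before Quinn (2045).
Full order: Delgado, Lund, Quinn, Marino, Mendoza.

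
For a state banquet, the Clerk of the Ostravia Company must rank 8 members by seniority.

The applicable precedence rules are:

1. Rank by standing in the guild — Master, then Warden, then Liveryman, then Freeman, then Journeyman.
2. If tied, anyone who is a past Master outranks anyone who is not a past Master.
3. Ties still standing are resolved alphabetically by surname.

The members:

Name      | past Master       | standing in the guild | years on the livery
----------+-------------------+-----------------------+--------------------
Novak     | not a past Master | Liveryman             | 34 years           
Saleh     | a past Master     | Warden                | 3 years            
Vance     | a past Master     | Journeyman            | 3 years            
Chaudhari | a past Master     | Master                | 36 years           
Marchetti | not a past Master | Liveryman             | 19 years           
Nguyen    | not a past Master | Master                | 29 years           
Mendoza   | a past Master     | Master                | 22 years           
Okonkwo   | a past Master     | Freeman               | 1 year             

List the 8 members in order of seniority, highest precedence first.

Chaudhari, Mendoza, Nguyen, Saleh, Marchetti, Novak, Okonkwo, Vance

By standing in the guild: Chaudhari, Mendoza and Nguyen (Master); then Saleh (Warden); then Marchetti and Novak (Liveryman); then Okonkwo (Freeman); then Vance (Journeyman).
Among Chaudhari, Mendoza and Nguyen, a past Master before not a past Master: Chaudhari and Mendoza (a past Master) before Nguyen (not a past Master).
Among Chaudhari and Mendoza, alphabetically by surname: Chaudhari before Mendoza.
Marchetti and Novak are each not a past Master, so the next rule applies.
Among Marchetti and Novak, alphabetically by surname: Marchetti before Novak.
Full order: Chaudhari, Mendoza, Nguyen, Saleh, Marchetti, Novak, Okonkwo, Vance.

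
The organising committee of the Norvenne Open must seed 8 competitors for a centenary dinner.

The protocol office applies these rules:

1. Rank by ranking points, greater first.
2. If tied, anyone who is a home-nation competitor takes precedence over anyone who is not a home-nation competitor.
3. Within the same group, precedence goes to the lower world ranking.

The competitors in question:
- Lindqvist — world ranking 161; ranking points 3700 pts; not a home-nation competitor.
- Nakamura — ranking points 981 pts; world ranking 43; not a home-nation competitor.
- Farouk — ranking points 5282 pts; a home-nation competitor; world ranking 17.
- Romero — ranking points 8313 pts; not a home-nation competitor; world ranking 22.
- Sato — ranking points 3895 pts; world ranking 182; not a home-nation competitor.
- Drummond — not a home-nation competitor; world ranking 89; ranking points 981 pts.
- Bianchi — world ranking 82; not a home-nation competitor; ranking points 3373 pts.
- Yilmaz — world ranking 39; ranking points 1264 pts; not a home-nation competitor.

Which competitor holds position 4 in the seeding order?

Lindqvist

By ranking points (higher first): Romero (8313 pts); then Farouk (5282 pts); then Sato (3895 pts); then Lindqvist (3700 pts); then Bianchi (3373 pts); then Yilmaz (1264 pts); then Nakamura and Drummond (both 981 pts).
Nakamura and Drummond are each not a home-nation competitor, so the next rule applies.
Among Nakamura and Drummond, by world ranking (lower first): Nakamura (43) before Drummond (89).
Order: Romero, Farouk, Sato, Lindqvist, Bianchi, Yilmaz, Nakamura, Drummond.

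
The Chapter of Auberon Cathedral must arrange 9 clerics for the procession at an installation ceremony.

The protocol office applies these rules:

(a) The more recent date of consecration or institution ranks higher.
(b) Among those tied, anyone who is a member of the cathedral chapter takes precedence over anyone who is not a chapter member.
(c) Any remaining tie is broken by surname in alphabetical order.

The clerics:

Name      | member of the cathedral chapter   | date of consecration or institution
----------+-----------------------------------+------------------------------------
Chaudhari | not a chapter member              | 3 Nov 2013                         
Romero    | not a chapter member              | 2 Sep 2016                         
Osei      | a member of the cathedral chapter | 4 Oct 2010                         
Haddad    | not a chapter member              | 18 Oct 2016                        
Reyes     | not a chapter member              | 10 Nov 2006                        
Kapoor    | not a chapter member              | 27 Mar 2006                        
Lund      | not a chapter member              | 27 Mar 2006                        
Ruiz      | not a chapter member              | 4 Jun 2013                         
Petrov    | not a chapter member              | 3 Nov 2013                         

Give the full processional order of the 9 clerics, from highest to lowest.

By date of consecration or institution (later first): Haddad (18 Oct 2016); then Romero (2 Sep 2016); then Chaudhari and Petrov (both 3 Nov 2013); then Ruiz (4 Jun 2013); then Osei (4 Oct 2010); then Reyes (10 Nov 2006); then Kapoor and Lund (both 27 Mar 2006).
Chaudhari and Petrov are each not a chapter member, so the next rule applies.
Among Chaudhari and Petrov, alphabetically by surname: Chaudhari before Petrov.
Kapoor and Lund are each not a chapter member, so the next rule applies.
Among Kapoor and Lund, alphabetically by surname: Kapoor before Lund.
Full order: Haddad, Romero, Chaudhari, Petrov, Ruiz, Osei, Reyes, Kapoor, Lund.

Haddad, Romero, Chaudhari, Petrov, Ruiz, Osei, Reyes, Kapoor, Lund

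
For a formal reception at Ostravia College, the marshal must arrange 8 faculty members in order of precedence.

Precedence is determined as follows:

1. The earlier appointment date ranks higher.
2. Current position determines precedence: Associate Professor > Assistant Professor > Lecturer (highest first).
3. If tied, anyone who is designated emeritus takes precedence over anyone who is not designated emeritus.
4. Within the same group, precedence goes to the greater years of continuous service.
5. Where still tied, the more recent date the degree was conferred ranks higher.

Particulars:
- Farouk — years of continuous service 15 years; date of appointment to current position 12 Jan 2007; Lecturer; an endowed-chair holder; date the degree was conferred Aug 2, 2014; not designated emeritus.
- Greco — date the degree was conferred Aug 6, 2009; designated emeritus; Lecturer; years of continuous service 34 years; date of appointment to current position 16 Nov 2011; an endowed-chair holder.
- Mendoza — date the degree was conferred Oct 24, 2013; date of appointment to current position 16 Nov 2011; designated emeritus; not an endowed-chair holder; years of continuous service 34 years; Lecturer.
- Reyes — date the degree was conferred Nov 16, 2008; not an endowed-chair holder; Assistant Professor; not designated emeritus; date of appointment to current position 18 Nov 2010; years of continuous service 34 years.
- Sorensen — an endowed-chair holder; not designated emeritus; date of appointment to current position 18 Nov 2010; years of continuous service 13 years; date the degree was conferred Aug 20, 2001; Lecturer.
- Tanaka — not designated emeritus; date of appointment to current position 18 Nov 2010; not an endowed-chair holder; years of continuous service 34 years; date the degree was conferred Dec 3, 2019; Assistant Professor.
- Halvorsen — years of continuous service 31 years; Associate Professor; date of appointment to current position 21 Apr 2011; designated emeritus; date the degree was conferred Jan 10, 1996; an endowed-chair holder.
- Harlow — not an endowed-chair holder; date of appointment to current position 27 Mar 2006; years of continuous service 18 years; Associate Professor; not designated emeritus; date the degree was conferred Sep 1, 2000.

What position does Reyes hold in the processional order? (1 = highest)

4

By date of appointment to current position (earlier first): Harlow (27 Mar 2006); then Farouk (12 Jan 2007); then Tanaka, Reyes and Sorensen (each 18 Nov 2010); then Halvorsen (21 Apr 2011); then Mendoza and Greco (both 16 Nov 2011).
Among Tanaka, Reyes and Sorensen, by current position: Tanaka and Reyes (Assistant Professor) before Sorensen (Lecturer).
Tanaka and Reyes are each not designated emeritus, so the next rule applies.
Tanaka and Reyes both have years of continuous service 34 years, so the next rule applies.
Among Tanaka and Reyes, by date the degree was conferred (later first): Tanaka (Dec 3, 2019) before Reyes (Nov 16, 2008).
Mendoza and Greco are each Lecturer, so the next rule applies.
Mendoza and Greco are each designated emeritus, so the next rule applies.
Mendoza and Greco both have years of continuous service 34 years, so the next rule applies.
Among Mendoza and Greco, by date the degree was conferred (later first): Mendoza (Oct 24, 2013) before Greco (Aug 6, 2009).
Order: Harlow, Farouk, Tanaka, Reyes, Sorensen, Halvorsen, Mendoza, Greco. So position 4.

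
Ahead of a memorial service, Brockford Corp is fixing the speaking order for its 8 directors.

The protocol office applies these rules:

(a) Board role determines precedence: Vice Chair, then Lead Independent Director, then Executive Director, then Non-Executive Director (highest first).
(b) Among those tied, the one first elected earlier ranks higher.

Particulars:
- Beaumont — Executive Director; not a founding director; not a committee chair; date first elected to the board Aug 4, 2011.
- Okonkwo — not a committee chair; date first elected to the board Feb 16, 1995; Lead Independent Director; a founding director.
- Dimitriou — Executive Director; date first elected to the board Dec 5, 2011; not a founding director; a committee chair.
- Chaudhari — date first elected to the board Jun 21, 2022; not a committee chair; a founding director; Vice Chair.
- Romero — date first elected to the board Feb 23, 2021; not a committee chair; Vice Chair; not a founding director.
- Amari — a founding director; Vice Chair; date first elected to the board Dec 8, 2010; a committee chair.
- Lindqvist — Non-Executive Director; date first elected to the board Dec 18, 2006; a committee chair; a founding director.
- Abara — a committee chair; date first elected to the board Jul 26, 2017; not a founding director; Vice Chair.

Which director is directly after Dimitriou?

Lindqvist

By board role: Amari, Abara, Romero and Chaudhari (Vice Chair); then Okonkwo (Lead Independent Director); then Beaumont and Dimitriou (Executive Director); then Lindqvist (Non-Executive Director).
Among Amari, Abara, Romero and Chaudhari, by date first elected to the board (earlier first): Amari (Dec 8, 2010) before Abara (Jul 26, 2017) before Romero (Feb 23, 2021) before Chaudhari (Jun 21, 2022).
Among Beaumont and Dimitriou, by date first elected to the board (earlier first): Beaumont (Aug 4, 2011) before Dimitriou (Dec 5, 2011).
Order: Amari, Abara, Romero, Chaudhari, Okonkwo, Beaumont, Dimitriou, Lindqvist.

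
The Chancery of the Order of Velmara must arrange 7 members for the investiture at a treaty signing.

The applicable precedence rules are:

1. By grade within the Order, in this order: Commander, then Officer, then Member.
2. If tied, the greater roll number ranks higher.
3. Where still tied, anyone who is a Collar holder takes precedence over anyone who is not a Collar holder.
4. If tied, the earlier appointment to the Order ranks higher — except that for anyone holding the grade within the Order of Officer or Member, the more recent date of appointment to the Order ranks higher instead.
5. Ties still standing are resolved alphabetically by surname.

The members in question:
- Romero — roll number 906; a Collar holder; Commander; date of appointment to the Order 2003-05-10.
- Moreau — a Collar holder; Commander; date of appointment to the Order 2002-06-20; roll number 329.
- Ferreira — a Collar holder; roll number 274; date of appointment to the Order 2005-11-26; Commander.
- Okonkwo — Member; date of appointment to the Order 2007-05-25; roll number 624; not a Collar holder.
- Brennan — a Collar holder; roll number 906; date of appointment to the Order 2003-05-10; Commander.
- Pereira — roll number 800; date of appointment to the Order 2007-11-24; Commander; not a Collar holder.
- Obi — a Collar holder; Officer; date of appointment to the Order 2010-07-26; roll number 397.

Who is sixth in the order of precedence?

Obi

By grade within the Order: Brennan, Romero, Pereira, Moreau and Ferreira (Commander); then Obi (Officer); then Okonkwo (Member).
Among Brennan, Romero, Pereira, Moreau and Ferreira, by roll number (higher first): Brennan and Romero (906) before Pereira (800) before Moreau (329) before Ferreira (274).
Brennan and Romero are each a Collar holder, so the next rule applies.
Brennan and Romero both have date of appointment to the Order 2003-05-10, so the next rule applies.
Among Brennan and Romero, alphabetically by surname: Brennan before Romero.
Order: Brennan, Romero, Pereira, Moreau, Ferreira, Obi, Okonkwo.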